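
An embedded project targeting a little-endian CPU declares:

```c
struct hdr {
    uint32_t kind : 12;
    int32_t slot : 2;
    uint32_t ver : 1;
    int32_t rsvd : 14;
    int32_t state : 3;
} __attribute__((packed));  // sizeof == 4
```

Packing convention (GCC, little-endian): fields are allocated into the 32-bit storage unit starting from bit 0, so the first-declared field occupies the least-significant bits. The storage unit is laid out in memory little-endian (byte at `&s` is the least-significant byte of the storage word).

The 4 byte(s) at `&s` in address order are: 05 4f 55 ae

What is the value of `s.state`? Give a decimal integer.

-3

[0]=0x05 [1]=0x4f [2]=0x55 [3]=0xae (little-endian) → word 0xae554f05
kind:12 @ bit 0 → (0xae554f05>>0)&0xfff = 0xf05
slot:2 @ bit 12 → (0xae554f05>>12)&0x3 = 0x0
ver:1 @ bit 14 → (0xae554f05>>14)&0x1 = 0x1
rsvd:14 @ bit 15 → (0xae554f05>>15)&0x3fff = 0x1caa
state:3 @ bit 29 → (0xae554f05>>29)&0x7 = 0x5  ←
state signed 3b, MSB=1: 5 - 8 = -3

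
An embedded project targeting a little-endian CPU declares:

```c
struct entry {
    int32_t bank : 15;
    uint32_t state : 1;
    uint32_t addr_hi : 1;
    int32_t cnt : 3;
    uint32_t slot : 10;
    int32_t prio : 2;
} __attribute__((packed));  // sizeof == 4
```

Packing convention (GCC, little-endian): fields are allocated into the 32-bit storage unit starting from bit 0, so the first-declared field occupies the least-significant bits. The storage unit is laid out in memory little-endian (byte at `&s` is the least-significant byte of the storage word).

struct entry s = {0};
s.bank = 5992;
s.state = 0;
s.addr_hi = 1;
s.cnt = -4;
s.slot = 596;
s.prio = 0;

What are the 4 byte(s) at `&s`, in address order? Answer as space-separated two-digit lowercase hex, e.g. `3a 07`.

bank (15b) val=5992 bits=0x1768 at bit 0: 0x00001768
state (1b) val=0 bits=0x0 at bit 15: 0x00001768
addr_hi (1b) val=1 bits=0x1 at bit 16: 0x00011768
cnt (3b) val=-4 bits=0x4 at bit 17: 0x00091768
slot (10b) val=596 bits=0x254 at bit 20: 0x25491768
prio (2b) val=0 bits=0x0 at bit 30: 0x25491768
word = 0x25491768 → little-endian bytes:
  [0]=0x68  [1]=0x17  [2]=0x49  [3]=0x25

68 17 49 25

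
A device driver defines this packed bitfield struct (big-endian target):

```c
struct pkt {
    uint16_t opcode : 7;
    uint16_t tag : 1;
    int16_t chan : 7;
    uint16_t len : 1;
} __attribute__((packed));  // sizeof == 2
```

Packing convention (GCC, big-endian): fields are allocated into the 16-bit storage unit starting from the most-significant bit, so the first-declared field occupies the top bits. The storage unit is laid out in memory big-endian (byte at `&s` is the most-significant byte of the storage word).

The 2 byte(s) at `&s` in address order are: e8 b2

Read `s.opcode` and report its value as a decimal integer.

[0]=0xe8 [1]=0xb2 (big-endian) → word 0xe8b2
opcode:7 @ bit 9 → (0xe8b2>>9)&0x7f = 0x74  ←
tag:1 @ bit 8 → (0xe8b2>>8)&0x1 = 0x0
chan:7 @ bit 1 → (0xe8b2>>1)&0x7f = 0x59
len:1 @ bit 0 → (0xe8b2>>0)&0x1 = 0x0

116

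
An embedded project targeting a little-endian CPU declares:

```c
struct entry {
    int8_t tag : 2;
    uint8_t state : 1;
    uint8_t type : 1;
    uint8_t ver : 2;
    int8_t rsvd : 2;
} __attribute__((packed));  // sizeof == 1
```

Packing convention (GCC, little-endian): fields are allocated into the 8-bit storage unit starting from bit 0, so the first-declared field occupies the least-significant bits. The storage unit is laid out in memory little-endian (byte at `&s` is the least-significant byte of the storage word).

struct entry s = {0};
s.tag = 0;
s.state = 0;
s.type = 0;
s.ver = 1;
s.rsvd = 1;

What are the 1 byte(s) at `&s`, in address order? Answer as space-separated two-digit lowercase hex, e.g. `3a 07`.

tag (2b) val=0 bits=0x0 at bit 0: 0x00
state (1b) val=0 bits=0x0 at bit 2: 0x00
type (1b) val=0 bits=0x0 at bit 3: 0x00
ver (2b) val=1 bits=0x1 at bit 4: 0x10
rsvd (2b) val=1 bits=0x1 at bit 6: 0x50
word = 0x50 → little-endian bytes:
  [0]=0x50

50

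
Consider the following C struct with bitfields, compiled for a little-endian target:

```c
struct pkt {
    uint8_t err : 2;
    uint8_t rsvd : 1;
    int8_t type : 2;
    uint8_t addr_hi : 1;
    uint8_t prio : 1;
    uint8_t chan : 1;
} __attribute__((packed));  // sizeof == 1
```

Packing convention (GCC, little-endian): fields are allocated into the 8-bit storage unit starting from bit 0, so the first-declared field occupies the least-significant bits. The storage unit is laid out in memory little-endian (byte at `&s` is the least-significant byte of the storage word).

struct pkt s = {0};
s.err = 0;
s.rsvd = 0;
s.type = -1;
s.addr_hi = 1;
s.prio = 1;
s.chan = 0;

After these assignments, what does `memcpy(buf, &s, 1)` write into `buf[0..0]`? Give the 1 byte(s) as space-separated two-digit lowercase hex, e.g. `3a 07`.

78

[0+:2] err=0 & 0x3 = 0x0; word=0x00
[2+:1] rsvd=0 & 0x1 = 0x0; word=0x00
[3+:2] type=-1 & 0x3 = 0x3; word=0x18
[5+:1] addr_hi=1 & 0x1 = 0x1; word=0x38
[6+:1] prio=1 & 0x1 = 0x1; word=0x78
[7+:1] chan=0 & 0x1 = 0x0; word=0x78
word = 0x78 → little-endian bytes:
  [0]=0x78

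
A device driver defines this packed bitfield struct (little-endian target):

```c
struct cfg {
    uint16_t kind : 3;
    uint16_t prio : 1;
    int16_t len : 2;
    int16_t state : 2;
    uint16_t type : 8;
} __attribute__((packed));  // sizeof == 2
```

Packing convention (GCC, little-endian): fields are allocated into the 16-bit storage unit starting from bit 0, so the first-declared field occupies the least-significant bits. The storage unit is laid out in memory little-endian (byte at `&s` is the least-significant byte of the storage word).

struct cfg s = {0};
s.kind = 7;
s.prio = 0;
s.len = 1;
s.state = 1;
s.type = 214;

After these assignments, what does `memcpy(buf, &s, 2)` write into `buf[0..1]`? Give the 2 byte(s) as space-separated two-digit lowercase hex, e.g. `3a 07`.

kind:3 = 7 → 0x7 << 0 → word 0x0007
prio:1 = 0 → 0x0 << 3 → word 0x0007
len:2 = 1 → 0x1 << 4 → word 0x0017
state:2 = 1 → 0x1 << 6 → word 0x0057
type:8 = 214 → 0xd6 << 8 → word 0xd657
word = 0xd657 → little-endian bytes:
  [0]=0x57  [1]=0xd6

57 d6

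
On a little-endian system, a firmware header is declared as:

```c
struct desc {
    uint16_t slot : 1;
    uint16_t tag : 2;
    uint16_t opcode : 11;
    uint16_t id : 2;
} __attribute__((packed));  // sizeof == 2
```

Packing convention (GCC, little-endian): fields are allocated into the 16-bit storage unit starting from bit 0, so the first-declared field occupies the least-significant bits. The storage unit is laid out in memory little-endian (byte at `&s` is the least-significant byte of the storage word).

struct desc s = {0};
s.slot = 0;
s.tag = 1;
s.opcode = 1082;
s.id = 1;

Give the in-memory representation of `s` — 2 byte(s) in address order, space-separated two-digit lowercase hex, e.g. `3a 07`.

d2 61

slot (1b) val=0 bits=0x0 at bit 0: 0x0000
tag (2b) val=1 bits=0x1 at bit 1: 0x0002
opcode (11b) val=1082 bits=0x43a at bit 3: 0x21d2
id (2b) val=1 bits=0x1 at bit 14: 0x61d2
word = 0x61d2 → little-endian bytes:
  [0]=0xd2  [1]=0x61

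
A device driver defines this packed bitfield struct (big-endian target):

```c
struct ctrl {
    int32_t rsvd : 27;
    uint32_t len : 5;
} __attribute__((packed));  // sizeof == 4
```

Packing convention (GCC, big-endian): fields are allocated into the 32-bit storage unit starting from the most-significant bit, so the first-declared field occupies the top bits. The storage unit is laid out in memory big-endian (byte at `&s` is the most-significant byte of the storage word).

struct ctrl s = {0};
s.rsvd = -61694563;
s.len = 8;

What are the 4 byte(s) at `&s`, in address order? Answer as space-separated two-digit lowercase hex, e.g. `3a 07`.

8a 53 b3 a8

[5+:27] rsvd=-61694563 & 0x7ffffff = 0x4529d9d; word=0x8a53b3a0
[0+:5] len=8 & 0x1f = 0x8; word=0x8a53b3a8
word = 0x8a53b3a8 → big-endian bytes:
  [0]=0x8a  [1]=0x53  [2]=0xb3  [3]=0xa8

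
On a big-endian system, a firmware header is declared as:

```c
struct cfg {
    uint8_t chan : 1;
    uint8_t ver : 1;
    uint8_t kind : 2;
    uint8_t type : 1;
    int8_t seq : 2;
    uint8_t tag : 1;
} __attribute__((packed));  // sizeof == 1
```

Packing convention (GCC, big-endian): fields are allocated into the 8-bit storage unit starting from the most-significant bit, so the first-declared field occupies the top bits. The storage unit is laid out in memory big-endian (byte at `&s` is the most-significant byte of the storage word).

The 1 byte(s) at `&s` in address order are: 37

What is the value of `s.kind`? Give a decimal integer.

[0]=0x37 (big-endian) → word 0x37
chan:1 @ bit 7 → (0x37>>7)&0x1 = 0x0
ver:1 @ bit 6 → (0x37>>6)&0x1 = 0x0
kind:2 @ bit 4 → (0x37>>4)&0x3 = 0x3  ←
type:1 @ bit 3 → (0x37>>3)&0x1 = 0x0
seq:2 @ bit 1 → (0x37>>1)&0x3 = 0x3
tag:1 @ bit 0 → (0x37>>0)&0x1 = 0x1

3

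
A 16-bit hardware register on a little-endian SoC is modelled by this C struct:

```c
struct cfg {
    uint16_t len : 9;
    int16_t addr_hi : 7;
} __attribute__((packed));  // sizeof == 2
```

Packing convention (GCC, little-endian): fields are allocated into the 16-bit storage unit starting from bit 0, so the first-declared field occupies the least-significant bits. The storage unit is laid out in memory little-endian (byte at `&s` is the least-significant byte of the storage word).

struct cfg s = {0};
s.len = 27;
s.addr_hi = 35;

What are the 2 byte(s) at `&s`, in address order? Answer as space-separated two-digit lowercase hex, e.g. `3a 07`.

len (9b) val=27 bits=0x1b at bit 0: 0x001b
addr_hi (7b) val=35 bits=0x23 at bit 9: 0x461b
word = 0x461b → little-endian bytes:
  [0]=0x1b  [1]=0x46

1b 46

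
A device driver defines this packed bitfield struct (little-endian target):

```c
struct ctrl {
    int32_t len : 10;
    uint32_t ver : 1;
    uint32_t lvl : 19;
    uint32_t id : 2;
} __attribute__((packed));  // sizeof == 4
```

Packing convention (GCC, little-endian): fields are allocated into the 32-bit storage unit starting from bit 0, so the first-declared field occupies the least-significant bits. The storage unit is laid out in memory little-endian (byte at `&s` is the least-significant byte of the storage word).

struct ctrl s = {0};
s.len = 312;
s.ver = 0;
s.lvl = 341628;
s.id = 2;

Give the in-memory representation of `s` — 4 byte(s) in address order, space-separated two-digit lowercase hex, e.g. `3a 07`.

len (10b) val=312 bits=0x138 at bit 0: 0x00000138
ver (1b) val=0 bits=0x0 at bit 10: 0x00000138
lvl (19b) val=341628 bits=0x5367c at bit 11: 0x29b3e138
id (2b) val=2 bits=0x2 at bit 30: 0xa9b3e138
word = 0xa9b3e138 → little-endian bytes:
  [0]=0x38  [1]=0xe1  [2]=0xb3  [3]=0xa9

38 e1 b3 a9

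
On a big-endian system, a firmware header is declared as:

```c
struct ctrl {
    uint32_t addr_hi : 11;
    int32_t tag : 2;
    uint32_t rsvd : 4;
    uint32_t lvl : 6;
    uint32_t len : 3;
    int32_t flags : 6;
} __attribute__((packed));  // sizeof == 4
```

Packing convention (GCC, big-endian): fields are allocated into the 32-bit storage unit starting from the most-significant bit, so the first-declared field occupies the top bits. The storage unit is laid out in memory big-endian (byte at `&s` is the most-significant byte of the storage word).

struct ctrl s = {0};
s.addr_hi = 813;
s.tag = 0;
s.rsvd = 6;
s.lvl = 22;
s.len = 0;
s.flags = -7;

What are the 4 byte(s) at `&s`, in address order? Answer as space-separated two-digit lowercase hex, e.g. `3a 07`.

[21+:11] addr_hi=813 & 0x7ff = 0x32d; word=0x65a00000
[19+:2] tag=0 & 0x3 = 0x0; word=0x65a00000
[15+:4] rsvd=6 & 0xf = 0x6; word=0x65a30000
[9+:6] lvl=22 & 0x3f = 0x16; word=0x65a32c00
[6+:3] len=0 & 0x7 = 0x0; word=0x65a32c00
[0+:6] flags=-7 & 0x3f = 0x39; word=0x65a32c39
word = 0x65a32c39 → big-endian bytes:
  [0]=0x65  [1]=0xa3  [2]=0x2c  [3]=0x39

65 a3 2c 39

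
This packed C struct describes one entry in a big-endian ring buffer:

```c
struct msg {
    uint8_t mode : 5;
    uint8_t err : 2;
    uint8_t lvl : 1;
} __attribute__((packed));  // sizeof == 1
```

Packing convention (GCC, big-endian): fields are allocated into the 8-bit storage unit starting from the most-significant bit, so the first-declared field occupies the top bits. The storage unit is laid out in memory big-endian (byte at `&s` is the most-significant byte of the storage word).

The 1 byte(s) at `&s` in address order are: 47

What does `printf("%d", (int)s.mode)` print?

8

[0]=0x47 (big-endian) → word 0x47
mode [3+:5] = (word>>3) & 0x1f = 8  ←
err [1+:2] = (word>>1) & 0x3 = 3
lvl [0+:1] = (word>>0) & 0x1 = 1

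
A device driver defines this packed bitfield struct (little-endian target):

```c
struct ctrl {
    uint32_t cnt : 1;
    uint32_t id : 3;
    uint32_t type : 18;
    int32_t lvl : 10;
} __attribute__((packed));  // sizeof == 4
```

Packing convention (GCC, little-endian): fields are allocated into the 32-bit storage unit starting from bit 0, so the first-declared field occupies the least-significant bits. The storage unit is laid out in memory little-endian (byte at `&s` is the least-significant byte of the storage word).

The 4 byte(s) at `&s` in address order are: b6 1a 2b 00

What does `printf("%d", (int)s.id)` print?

[0]=0xb6 [1]=0x1a [2]=0x2b [3]=0x00 (little-endian) → word 0x002b1ab6
cnt:1 @ bit 0 → (0x002b1ab6>>0)&0x1 = 0x0
id:3 @ bit 1 → (0x002b1ab6>>1)&0x7 = 0x3  ←
type:18 @ bit 4 → (0x002b1ab6>>4)&0x3ffff = 0x2b1ab
lvl:10 @ bit 22 → (0x002b1ab6>>22)&0x3ff = 0x0

3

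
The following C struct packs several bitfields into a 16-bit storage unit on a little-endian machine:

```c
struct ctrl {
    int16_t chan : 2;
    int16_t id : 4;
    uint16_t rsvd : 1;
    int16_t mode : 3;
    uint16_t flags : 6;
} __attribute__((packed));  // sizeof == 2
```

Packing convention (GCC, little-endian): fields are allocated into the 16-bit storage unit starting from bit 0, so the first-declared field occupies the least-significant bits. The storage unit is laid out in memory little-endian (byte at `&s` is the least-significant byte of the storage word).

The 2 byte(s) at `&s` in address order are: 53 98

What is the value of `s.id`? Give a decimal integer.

[0]=0x53 [1]=0x98 (little-endian) → word 0x9853
chan:2 @ bit 0 → (0x9853>>0)&0x3 = 0x3
id:4 @ bit 2 → (0x9853>>2)&0xf = 0x4  ←
rsvd:1 @ bit 6 → (0x9853>>6)&0x1 = 0x1
mode:3 @ bit 7 → (0x9853>>7)&0x7 = 0x0
flags:6 @ bit 10 → (0x9853>>10)&0x3f = 0x26
id signed 4b, MSB=0: value = 4

4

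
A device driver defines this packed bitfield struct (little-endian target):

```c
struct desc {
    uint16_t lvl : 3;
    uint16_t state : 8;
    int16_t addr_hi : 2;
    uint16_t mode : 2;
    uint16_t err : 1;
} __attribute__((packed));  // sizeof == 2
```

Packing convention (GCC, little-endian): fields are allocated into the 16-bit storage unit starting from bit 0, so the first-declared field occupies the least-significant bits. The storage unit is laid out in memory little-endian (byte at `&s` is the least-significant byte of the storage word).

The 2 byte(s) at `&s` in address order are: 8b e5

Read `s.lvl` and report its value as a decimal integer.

3

[0]=0x8b [1]=0xe5 (little-endian) → word 0xe58b
lvl:3 @ bit 0 → (0xe58b>>0)&0x7 = 0x3  ←
state:8 @ bit 3 → (0xe58b>>3)&0xff = 0xb1
addr_hi:2 @ bit 11 → (0xe58b>>11)&0x3 = 0x0
mode:2 @ bit 13 → (0xe58b>>13)&0x3 = 0x3
err:1 @ bit 15 → (0xe58b>>15)&0x1 = 0x1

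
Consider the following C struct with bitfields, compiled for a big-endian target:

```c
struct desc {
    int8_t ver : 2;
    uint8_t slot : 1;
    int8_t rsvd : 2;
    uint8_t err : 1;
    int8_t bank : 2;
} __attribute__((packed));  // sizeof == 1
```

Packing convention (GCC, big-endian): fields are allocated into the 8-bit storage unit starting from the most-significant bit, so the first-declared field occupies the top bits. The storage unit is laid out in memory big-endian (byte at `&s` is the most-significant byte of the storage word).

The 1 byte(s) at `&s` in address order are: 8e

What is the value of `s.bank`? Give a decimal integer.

-2

[0]=0x8e (big-endian) → word 0x8e
ver:2 @ bit 6 → (0x8e>>6)&0x3 = 0x2
slot:1 @ bit 5 → (0x8e>>5)&0x1 = 0x0
rsvd:2 @ bit 3 → (0x8e>>3)&0x3 = 0x1
err:1 @ bit 2 → (0x8e>>2)&0x1 = 0x1
bank:2 @ bit 0 → (0x8e>>0)&0x3 = 0x2  ←
bank signed 2b, MSB=1: 2 - 4 = -2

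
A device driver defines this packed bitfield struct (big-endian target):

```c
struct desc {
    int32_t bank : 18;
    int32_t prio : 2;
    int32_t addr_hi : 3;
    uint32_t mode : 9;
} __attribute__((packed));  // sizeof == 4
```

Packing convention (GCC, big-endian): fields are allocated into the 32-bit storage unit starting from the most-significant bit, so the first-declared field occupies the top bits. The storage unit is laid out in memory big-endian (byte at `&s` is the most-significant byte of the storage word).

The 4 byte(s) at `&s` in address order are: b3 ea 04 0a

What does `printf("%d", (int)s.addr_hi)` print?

[0]=0xb3 [1]=0xea [2]=0x04 [3]=0x0a (big-endian) → word 0xb3ea040a
bank:18 @ bit 14 → (0xb3ea040a>>14)&0x3ffff = 0x2cfa8
prio:2 @ bit 12 → (0xb3ea040a>>12)&0x3 = 0x0
addr_hi:3 @ bit 9 → (0xb3ea040a>>9)&0x7 = 0x2  ←
mode:9 @ bit 0 → (0xb3ea040a>>0)&0x1ff = 0xa
addr_hi signed 3b, MSB=0: value = 2

2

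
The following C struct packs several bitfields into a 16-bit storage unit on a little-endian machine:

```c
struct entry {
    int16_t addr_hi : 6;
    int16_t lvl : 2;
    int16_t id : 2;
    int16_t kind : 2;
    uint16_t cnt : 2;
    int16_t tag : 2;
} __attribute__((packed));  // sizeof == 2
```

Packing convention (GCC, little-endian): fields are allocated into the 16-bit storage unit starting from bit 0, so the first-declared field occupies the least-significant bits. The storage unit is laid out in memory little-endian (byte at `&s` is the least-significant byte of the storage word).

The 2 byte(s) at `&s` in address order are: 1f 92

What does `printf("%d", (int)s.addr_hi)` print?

31

[0]=0x1f [1]=0x92 (little-endian) → word 0x921f
addr_hi [0+:6] = (word>>0) & 0x3f = 31  ←
lvl [6+:2] = (word>>6) & 0x3 = 0
id [8+:2] = (word>>8) & 0x3 = 2
kind [10+:2] = (word>>10) & 0x3 = 0
cnt [12+:2] = (word>>12) & 0x3 = 1
tag [14+:2] = (word>>14) & 0x3 = 2
addr_hi signed 6b, MSB=0: value = 31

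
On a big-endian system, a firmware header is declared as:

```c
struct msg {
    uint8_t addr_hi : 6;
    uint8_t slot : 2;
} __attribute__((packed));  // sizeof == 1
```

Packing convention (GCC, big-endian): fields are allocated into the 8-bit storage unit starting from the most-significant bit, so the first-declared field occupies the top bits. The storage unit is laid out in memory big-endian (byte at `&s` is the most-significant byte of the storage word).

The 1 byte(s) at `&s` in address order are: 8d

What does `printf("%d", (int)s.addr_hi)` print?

35

[0]=0x8d (big-endian) → word 0x8d
addr_hi [2+:6] = (word>>2) & 0x3f = 35  ←
slot [0+:2] = (word>>0) & 0x3 = 1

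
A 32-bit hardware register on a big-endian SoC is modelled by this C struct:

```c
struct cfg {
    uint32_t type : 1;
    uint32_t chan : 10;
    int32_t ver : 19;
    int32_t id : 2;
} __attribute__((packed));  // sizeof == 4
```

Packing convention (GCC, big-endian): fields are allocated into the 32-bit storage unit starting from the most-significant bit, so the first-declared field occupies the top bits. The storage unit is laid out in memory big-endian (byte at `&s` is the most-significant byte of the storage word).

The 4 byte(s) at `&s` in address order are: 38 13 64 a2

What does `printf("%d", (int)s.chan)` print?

[0]=0x38 [1]=0x13 [2]=0x64 [3]=0xa2 (big-endian) → word 0x381364a2
type:1 @ bit 31 → (0x381364a2>>31)&0x1 = 0x0
chan:10 @ bit 21 → (0x381364a2>>21)&0x3ff = 0x1c0  ←
ver:19 @ bit 2 → (0x381364a2>>2)&0x7ffff = 0x4d928
id:2 @ bit 0 → (0x381364a2>>0)&0x3 = 0x2

448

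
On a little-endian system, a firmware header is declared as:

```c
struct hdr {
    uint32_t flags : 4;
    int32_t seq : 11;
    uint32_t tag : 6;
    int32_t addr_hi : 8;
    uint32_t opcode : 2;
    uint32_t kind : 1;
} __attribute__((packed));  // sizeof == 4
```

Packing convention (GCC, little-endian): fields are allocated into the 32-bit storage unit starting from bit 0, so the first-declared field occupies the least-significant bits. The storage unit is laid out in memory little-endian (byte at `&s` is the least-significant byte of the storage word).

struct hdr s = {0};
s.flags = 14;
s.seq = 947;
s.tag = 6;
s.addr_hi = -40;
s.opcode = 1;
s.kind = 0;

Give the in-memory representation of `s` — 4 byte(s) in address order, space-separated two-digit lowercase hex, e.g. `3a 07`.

flags (4b) val=14 bits=0xe at bit 0: 0x0000000e
seq (11b) val=947 bits=0x3b3 at bit 4: 0x00003b3e
tag (6b) val=6 bits=0x6 at bit 15: 0x00033b3e
addr_hi (8b) val=-40 bits=0xd8 at bit 21: 0x1b033b3e
opcode (2b) val=1 bits=0x1 at bit 29: 0x3b033b3e
kind (1b) val=0 bits=0x0 at bit 31: 0x3b033b3e
word = 0x3b033b3e → little-endian bytes:
  [0]=0x3e  [1]=0x3b  [2]=0x03  [3]=0x3b

3e 3b 03 3b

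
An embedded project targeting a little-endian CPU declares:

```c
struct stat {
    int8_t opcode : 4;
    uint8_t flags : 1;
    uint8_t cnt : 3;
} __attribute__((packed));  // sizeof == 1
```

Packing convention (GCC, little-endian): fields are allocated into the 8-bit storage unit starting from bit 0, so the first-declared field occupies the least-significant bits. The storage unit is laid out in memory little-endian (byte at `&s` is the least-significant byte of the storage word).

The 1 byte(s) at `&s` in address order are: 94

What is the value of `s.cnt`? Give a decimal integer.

[0]=0x94 (little-endian) → word 0x94
opcode:4 @ bit 0 → (0x94>>0)&0xf = 0x4
flags:1 @ bit 4 → (0x94>>4)&0x1 = 0x1
cnt:3 @ bit 5 → (0x94>>5)&0x7 = 0x4  ←

4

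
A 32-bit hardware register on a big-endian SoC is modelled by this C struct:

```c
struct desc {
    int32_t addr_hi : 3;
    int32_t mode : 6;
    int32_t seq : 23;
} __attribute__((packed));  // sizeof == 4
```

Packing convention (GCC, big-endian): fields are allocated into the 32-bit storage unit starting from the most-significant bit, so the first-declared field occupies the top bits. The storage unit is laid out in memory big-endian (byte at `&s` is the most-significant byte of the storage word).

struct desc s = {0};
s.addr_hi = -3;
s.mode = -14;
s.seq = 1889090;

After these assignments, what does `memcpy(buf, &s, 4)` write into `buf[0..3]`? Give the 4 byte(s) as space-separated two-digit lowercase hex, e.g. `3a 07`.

b9 1c d3 42

addr_hi (3b) val=-3 bits=0x5 at bit 29: 0xa0000000
mode (6b) val=-14 bits=0x32 at bit 23: 0xb9000000
seq (23b) val=1889090 bits=0x1cd342 at bit 0: 0xb91cd342
word = 0xb91cd342 → big-endian bytes:
  [0]=0xb9  [1]=0x1c  [2]=0xd3  [3]=0x42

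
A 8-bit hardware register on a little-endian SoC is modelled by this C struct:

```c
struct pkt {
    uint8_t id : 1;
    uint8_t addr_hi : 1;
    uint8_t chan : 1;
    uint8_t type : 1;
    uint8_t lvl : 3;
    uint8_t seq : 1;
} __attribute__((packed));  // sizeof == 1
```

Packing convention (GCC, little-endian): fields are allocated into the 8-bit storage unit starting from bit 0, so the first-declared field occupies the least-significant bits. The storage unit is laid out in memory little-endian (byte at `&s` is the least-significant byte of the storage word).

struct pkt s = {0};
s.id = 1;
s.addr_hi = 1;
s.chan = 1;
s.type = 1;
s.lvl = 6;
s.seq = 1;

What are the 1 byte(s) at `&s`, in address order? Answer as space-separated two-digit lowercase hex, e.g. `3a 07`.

id:1 = 1 → 0x1 << 0 → word 0x01
addr_hi:1 = 1 → 0x1 << 1 → word 0x03
chan:1 = 1 → 0x1 << 2 → word 0x07
type:1 = 1 → 0x1 << 3 → word 0x0f
lvl:3 = 6 → 0x6 << 4 → word 0x6f
seq:1 = 1 → 0x1 << 7 → word 0xef
word = 0xef → little-endian bytes:
  [0]=0xef

ef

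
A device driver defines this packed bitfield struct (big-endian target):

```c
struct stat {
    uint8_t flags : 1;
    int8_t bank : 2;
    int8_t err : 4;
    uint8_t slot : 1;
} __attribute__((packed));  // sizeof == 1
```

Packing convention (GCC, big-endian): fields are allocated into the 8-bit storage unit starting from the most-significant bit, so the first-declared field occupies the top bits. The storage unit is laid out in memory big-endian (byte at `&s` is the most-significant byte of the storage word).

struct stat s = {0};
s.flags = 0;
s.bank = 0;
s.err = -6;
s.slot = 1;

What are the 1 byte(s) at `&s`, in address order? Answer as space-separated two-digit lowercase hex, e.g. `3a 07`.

flags:1 = 0 → 0x0 << 7 → word 0x00
bank:2 = 0 → 0x0 << 5 → word 0x00
err:4 = -6 → 0xa << 1 → word 0x14
slot:1 = 1 → 0x1 << 0 → word 0x15
word = 0x15 → big-endian bytes:
  [0]=0x15

15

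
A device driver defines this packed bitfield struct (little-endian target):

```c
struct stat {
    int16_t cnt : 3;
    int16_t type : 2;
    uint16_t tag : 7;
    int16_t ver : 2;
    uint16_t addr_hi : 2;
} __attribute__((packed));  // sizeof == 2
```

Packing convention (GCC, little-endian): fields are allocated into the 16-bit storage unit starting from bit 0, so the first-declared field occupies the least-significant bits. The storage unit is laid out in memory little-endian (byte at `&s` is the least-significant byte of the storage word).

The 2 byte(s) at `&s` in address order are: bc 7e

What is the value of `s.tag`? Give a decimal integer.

[0]=0xbc [1]=0x7e (little-endian) → word 0x7ebc
cnt [0+:3] = (word>>0) & 0x7 = 4
type [3+:2] = (word>>3) & 0x3 = 3
tag [5+:7] = (word>>5) & 0x7f = 117  ←
ver [12+:2] = (word>>12) & 0x3 = 3
addr_hi [14+:2] = (word>>14) & 0x3 = 1

117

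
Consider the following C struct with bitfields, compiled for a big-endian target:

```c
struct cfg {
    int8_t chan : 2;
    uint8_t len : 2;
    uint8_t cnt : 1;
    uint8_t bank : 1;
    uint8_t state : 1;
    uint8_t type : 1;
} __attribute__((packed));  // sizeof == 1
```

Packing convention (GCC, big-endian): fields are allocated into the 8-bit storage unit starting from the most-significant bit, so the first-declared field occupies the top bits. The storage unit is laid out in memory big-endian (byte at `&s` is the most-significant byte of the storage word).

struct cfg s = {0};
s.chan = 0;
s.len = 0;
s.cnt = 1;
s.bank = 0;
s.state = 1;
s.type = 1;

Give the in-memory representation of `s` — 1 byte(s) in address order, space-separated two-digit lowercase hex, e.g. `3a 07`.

0b

chan:2 = 0 → 0x0 << 6 → word 0x00
len:2 = 0 → 0x0 << 4 → word 0x00
cnt:1 = 1 → 0x1 << 3 → word 0x08
bank:1 = 0 → 0x0 << 2 → word 0x08
state:1 = 1 → 0x1 << 1 → word 0x0a
type:1 = 1 → 0x1 << 0 → word 0x0b
word = 0x0b → big-endian bytes:
  [0]=0x0b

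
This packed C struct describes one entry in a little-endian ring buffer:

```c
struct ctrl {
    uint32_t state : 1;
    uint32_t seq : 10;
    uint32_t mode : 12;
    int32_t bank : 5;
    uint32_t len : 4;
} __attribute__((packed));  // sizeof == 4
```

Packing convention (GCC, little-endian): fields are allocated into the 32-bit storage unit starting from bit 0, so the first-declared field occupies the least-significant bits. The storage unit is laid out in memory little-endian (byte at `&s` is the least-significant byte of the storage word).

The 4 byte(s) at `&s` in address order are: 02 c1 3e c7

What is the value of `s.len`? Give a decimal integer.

12

[0]=0x02 [1]=0xc1 [2]=0x3e [3]=0xc7 (little-endian) → word 0xc73ec102
state [0+:1] = (word>>0) & 0x1 = 0
seq [1+:10] = (word>>1) & 0x3ff = 129
mode [11+:12] = (word>>11) & 0xfff = 2008
bank [23+:5] = (word>>23) & 0x1f = 14
len [28+:4] = (word>>28) & 0xf = 12  ←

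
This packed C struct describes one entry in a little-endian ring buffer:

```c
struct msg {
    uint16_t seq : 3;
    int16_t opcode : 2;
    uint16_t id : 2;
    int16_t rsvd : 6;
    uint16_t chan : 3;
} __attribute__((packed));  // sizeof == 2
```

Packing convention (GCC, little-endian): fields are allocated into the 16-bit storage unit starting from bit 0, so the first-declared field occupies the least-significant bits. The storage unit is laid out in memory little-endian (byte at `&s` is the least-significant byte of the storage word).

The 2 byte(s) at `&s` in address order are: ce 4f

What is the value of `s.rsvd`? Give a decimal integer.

31

[0]=0xce [1]=0x4f (little-endian) → word 0x4fce
seq [0+:3] = (word>>0) & 0x7 = 6
opcode [3+:2] = (word>>3) & 0x3 = 1
id [5+:2] = (word>>5) & 0x3 = 2
rsvd [7+:6] = (word>>7) & 0x3f = 31  ←
chan [13+:3] = (word>>13) & 0x7 = 2
rsvd signed 6b, MSB=0: value = 31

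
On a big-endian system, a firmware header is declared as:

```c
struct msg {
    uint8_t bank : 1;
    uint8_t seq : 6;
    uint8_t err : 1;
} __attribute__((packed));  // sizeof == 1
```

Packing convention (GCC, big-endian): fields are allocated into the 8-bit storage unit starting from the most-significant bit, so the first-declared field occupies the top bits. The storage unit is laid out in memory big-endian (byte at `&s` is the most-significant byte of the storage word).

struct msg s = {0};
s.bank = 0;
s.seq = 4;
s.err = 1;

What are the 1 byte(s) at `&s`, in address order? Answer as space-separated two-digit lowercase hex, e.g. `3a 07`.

09

bank:1 = 0 → 0x0 << 7 → word 0x00
seq:6 = 4 → 0x4 << 1 → word 0x08
err:1 = 1 → 0x1 << 0 → word 0x09
word = 0x09 → big-endian bytes:
  [0]=0x09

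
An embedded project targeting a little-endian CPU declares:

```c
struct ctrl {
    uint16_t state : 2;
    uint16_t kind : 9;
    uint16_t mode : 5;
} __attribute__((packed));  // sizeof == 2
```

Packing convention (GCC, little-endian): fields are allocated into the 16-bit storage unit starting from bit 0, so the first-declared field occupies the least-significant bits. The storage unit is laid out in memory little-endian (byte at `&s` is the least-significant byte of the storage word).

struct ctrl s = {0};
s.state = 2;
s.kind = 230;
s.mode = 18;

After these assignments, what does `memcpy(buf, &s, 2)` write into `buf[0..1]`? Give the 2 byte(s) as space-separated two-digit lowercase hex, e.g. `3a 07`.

9a 93

state (2b) val=2 bits=0x2 at bit 0: 0x0002
kind (9b) val=230 bits=0xe6 at bit 2: 0x039a
mode (5b) val=18 bits=0x12 at bit 11: 0x939a
word = 0x939a → little-endian bytes:
  [0]=0x9a  [1]=0x93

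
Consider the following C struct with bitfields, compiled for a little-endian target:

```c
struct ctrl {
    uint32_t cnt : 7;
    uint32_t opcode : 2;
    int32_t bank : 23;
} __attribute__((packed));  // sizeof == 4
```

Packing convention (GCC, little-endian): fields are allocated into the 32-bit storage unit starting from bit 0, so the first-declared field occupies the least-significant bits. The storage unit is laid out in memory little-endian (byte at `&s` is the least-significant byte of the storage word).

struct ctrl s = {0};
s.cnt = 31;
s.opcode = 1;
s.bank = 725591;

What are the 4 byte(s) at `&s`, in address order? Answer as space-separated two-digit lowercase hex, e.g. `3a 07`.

cnt (7b) val=31 bits=0x1f at bit 0: 0x0000001f
opcode (2b) val=1 bits=0x1 at bit 7: 0x0000009f
bank (23b) val=725591 bits=0xb1257 at bit 9: 0x1624ae9f
word = 0x1624ae9f → little-endian bytes:
  [0]=0x9f  [1]=0xae  [2]=0x24  [3]=0x16

9f ae 24 16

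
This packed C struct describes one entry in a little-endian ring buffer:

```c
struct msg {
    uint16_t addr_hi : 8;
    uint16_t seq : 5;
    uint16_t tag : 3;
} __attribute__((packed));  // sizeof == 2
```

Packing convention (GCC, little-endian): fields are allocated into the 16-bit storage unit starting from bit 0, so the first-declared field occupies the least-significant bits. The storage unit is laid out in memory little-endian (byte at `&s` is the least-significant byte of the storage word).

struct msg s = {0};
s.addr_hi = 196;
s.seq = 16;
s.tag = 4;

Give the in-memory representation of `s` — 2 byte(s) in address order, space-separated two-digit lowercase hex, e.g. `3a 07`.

addr_hi:8 = 196 → 0xc4 << 0 → word 0x00c4
seq:5 = 16 → 0x10 << 8 → word 0x10c4
tag:3 = 4 → 0x4 << 13 → word 0x90c4
word = 0x90c4 → little-endian bytes:
  [0]=0xc4  [1]=0x90

c4 90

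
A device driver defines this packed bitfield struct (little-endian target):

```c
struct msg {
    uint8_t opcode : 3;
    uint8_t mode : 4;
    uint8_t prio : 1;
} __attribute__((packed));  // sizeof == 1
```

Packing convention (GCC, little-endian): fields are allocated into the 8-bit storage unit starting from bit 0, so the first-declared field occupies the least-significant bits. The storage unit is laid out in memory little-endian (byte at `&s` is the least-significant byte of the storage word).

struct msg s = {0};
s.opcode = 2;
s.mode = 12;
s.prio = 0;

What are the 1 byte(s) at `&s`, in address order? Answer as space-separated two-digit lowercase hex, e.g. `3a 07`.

opcode (3b) val=2 bits=0x2 at bit 0: 0x02
mode (4b) val=12 bits=0xc at bit 3: 0x62
prio (1b) val=0 bits=0x0 at bit 7: 0x62
word = 0x62 → little-endian bytes:
  [0]=0x62

62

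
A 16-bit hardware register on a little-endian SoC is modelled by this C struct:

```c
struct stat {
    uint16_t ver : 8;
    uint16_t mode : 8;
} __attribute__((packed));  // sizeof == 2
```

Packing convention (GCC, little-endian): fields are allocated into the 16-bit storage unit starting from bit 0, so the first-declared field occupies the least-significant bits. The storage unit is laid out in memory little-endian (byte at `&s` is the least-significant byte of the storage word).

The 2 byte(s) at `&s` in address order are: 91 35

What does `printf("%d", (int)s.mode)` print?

53

[0]=0x91 [1]=0x35 (little-endian) → word 0x3591
ver [0+:8] = (word>>0) & 0xff = 145
mode [8+:8] = (word>>8) & 0xff = 53  ←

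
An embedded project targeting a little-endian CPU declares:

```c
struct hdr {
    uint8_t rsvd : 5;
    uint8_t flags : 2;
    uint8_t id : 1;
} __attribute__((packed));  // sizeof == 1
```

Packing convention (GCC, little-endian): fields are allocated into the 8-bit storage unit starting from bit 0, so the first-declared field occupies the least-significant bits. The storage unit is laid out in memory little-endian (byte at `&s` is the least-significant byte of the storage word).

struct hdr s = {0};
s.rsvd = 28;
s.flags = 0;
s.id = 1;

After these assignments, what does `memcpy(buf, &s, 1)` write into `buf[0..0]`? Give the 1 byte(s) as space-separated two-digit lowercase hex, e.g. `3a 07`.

[0+:5] rsvd=28 & 0x1f = 0x1c; word=0x1c
[5+:2] flags=0 & 0x3 = 0x0; word=0x1c
[7+:1] id=1 & 0x1 = 0x1; word=0x9c
word = 0x9c → little-endian bytes:
  [0]=0x9c

9c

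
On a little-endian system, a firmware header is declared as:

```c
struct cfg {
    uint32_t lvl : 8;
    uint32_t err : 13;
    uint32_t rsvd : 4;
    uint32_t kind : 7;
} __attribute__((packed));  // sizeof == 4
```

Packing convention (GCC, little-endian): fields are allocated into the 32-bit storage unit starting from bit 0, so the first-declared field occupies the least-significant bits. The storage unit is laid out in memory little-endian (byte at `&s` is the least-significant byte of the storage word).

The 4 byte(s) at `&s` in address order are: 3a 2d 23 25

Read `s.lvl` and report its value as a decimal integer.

[0]=0x3a [1]=0x2d [2]=0x23 [3]=0x25 (little-endian) → word 0x25232d3a
lvl:8 @ bit 0 → (0x25232d3a>>0)&0xff = 0x3a  ←
err:13 @ bit 8 → (0x25232d3a>>8)&0x1fff = 0x32d
rsvd:4 @ bit 21 → (0x25232d3a>>21)&0xf = 0x9
kind:7 @ bit 25 → (0x25232d3a>>25)&0x7f = 0x12

58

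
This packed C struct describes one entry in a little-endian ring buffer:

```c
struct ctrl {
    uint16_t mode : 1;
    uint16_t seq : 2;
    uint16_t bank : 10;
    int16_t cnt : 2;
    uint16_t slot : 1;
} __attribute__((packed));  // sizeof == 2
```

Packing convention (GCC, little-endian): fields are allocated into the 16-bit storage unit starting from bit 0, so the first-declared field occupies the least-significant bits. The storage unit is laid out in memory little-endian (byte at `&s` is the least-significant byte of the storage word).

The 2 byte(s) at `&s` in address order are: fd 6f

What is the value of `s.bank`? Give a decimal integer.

[0]=0xfd [1]=0x6f (little-endian) → word 0x6ffd
mode:1 @ bit 0 → (0x6ffd>>0)&0x1 = 0x1
seq:2 @ bit 1 → (0x6ffd>>1)&0x3 = 0x2
bank:10 @ bit 3 → (0x6ffd>>3)&0x3ff = 0x1ff  ←
cnt:2 @ bit 13 → (0x6ffd>>13)&0x3 = 0x3
slot:1 @ bit 15 → (0x6ffd>>15)&0x1 = 0x0

511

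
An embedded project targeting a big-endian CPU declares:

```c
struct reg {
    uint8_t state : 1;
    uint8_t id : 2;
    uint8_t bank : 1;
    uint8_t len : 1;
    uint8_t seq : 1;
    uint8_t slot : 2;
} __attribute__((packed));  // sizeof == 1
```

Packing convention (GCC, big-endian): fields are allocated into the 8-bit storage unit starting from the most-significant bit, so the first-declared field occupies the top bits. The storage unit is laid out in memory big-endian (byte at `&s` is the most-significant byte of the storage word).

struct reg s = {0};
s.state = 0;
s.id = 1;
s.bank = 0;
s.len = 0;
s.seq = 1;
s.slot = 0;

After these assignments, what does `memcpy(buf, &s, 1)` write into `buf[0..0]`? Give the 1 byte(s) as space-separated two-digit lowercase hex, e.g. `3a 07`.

24

[7+:1] state=0 & 0x1 = 0x0; word=0x00
[5+:2] id=1 & 0x3 = 0x1; word=0x20
[4+:1] bank=0 & 0x1 = 0x0; word=0x20
[3+:1] len=0 & 0x1 = 0x0; word=0x20
[2+:1] seq=1 & 0x1 = 0x1; word=0x24
[0+:2] slot=0 & 0x3 = 0x0; word=0x24
word = 0x24 → big-endian bytes:
  [0]=0x24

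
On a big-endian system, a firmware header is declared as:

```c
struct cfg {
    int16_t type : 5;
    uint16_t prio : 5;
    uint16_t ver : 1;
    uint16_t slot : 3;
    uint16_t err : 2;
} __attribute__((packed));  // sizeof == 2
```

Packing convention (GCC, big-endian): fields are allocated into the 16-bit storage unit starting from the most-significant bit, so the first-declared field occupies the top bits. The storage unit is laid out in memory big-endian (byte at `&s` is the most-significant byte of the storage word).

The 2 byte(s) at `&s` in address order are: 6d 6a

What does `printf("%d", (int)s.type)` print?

13

[0]=0x6d [1]=0x6a (big-endian) → word 0x6d6a
type [11+:5] = (word>>11) & 0x1f = 13  ←
prio [6+:5] = (word>>6) & 0x1f = 21
ver [5+:1] = (word>>5) & 0x1 = 1
slot [2+:3] = (word>>2) & 0x7 = 2
err [0+:2] = (word>>0) & 0x3 = 2
type signed 5b, MSB=0: value = 13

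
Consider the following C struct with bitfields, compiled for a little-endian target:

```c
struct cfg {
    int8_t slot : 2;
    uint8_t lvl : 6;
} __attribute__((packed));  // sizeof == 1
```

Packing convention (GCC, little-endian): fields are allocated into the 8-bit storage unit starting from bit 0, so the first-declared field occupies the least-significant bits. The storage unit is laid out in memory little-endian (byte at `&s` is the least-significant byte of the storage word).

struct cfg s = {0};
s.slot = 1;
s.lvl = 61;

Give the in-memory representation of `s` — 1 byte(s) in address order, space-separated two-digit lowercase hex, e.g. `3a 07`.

f5

slot (2b) val=1 bits=0x1 at bit 0: 0x01
lvl (6b) val=61 bits=0x3d at bit 2: 0xf5
word = 0xf5 → little-endian bytes:
  [0]=0xf5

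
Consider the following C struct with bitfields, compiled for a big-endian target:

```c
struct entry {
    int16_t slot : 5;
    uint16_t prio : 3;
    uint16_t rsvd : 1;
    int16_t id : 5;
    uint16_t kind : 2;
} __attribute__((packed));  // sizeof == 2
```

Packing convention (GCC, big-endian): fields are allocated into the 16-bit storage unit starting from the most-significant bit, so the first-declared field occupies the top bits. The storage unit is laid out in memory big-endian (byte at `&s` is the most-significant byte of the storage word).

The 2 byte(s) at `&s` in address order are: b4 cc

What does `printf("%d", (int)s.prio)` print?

4

[0]=0xb4 [1]=0xcc (big-endian) → word 0xb4cc
slot [11+:5] = (word>>11) & 0x1f = 22
prio [8+:3] = (word>>8) & 0x7 = 4  ←
rsvd [7+:1] = (word>>7) & 0x1 = 1
id [2+:5] = (word>>2) & 0x1f = 19
kind [0+:2] = (word>>0) & 0x3 = 0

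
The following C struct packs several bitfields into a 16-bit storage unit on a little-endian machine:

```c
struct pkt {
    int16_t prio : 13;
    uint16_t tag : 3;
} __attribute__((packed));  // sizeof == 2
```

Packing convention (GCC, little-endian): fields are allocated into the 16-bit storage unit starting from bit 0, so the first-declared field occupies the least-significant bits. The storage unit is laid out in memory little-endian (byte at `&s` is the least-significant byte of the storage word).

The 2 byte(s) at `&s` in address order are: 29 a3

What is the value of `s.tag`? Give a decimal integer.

[0]=0x29 [1]=0xa3 (little-endian) → word 0xa329
prio [0+:13] = (word>>0) & 0x1fff = 809
tag [13+:3] = (word>>13) & 0x7 = 5  ←

5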